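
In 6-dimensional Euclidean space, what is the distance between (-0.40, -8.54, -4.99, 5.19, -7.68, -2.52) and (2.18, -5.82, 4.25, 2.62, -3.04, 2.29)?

√(Σ(x_i - y_i)²) = √((-0.4 - 2.18)² + (-8.54 - (-5.82))² + (-4.99 - 4.25)² + (5.19 - 2.62)² + (-7.68 - (-3.04))² + (-2.52 - 2.29)²)
= √((-2.58)² + (-2.72)² + (-9.24)² + 2.57² + (-4.64)² + (-4.81)²) = √(6.6564 + 7.3984 + 85.3776 + 6.6049 + 21.5296 + 23.1361) = √150.703 ≈ 12.2761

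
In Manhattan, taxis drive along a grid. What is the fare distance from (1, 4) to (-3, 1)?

Σ|x_i - y_i| = |1 - (-3)| + |4 - 1| = 4 + 3 = 7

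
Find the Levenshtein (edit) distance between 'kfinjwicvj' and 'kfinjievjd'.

Let D[i][j] be the edit distance between the first i characters of 'kfinjwicvj' and the first j characters of 'kfinjievjd', with D[i][0] = i, D[0][j] = j, and D[i][j] = D[i-1][j-1] if the characters match, else 1 + min(D[i-1][j], D[i][j-1], D[i-1][j-1]). Filling the table (rows: prefixes of 'kfinjwicvj', columns: prefixes of 'kfinjievjd'):
     ε  k  f  i  n  j  i  e  v  j  d
  ε  0  1  2  3  4  5  6  7  8  9 10
  k  1  0  1  2  3  4  5  6  7  8  9
  f  2  1  0  1  2  3  4  5  6  7  8
  i  3  2  1  0  1  2  3  4  5  6  7
  n  4  3  2  1  0  1  2  3  4  5  6
  j  5  4  3  2  1  0  1  2  3  4  5
  w  6  5  4  3  2  1  1  2  3  4  5
  i  7  6  5  4  3  2  1  2  3  4  5
  c  8  7  6  5  4  3  2  2  3  4  5
  v  9  8  7  6  5  4  3  3  2  3  4
  j 10  9  8  7  6  5  4  4  3  2  3
The bottom-right entry gives D[10][10] = 3, so no sequence of fewer than 3 edits works. Backtracking through the table gives one optimal edit sequence (3 edits):
  kfinjwicvj → kfinjicvj (del w @6)
  kfinjicvj → kfinjievj (sub c→e @7)
  kfinjievj → kfinjievjd (ins d @10)
Edit distance = 3.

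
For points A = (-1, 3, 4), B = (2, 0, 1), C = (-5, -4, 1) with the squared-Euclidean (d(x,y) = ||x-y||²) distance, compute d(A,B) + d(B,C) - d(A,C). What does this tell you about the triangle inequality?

d(A,B) = 3² + 3² + 3² = 27, d(B,C) = 7² + 4² + 0² = 65, d(A,C) = 4² + 7² + 3² = 74.
d(A,B) + d(B,C) - d(A,C) = 27 + 65 - 74 = 92 - 74 = 18. This is ≥ 0, so the triangle inequality holds for these points.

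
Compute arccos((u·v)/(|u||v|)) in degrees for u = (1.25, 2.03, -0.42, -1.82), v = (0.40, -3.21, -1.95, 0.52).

With u = (1.25, 2.03, -0.42, -1.82), v = (0.40, -3.21, -1.95, 0.52):
u·v = 1.25·0.4 + 2.03·(-3.21) + (-0.42)·(-1.95) + (-1.82)·0.52 = 0.5 + (-6.5163) + 0.819 + (-0.9464) = -6.1437.
|u| = √(1.25² + 2.03² + (-0.42)² + (-1.82)²) = √(1.5625 + 4.1209 + 0.1764 + 3.3124) = √9.1722, |v| = √(0.4² + (-3.21)² + (-1.95)² + 0.52²) = √(0.16 + 10.3041 + 3.8025 + 0.2704) = √14.537.
cos θ = (u·v)/(|u||v|) = -6.1437/(√9.1722·√14.537) ≈ -0.532054
θ = arccos(-0.532054) ≈ 122.14°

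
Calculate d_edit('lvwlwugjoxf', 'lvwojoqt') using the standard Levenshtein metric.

Let D[i][j] be the edit distance between the first i characters of 'lvwlwugjoxf' and the first j characters of 'lvwojoqt', with D[i][0] = i, D[0][j] = j, and D[i][j] = D[i-1][j-1] if the characters match, else 1 + min(D[i-1][j], D[i][j-1], D[i-1][j-1]). Filling the table (rows: prefixes of 'lvwlwugjoxf', columns: prefixes of 'lvwojoqt'):
     ε  l  v  w  o  j  o  q  t
  ε  0  1  2  3  4  5  6  7  8
  l  1  0  1  2  3  4  5  6  7
  v  2  1  0  1  2  3  4  5  6
  w  3  2  1  0  1  2  3  4  5
  l  4  3  2  1  1  2  3  4  5
  w  5  4  3  2  2  2  3  4  5
  u  6  5  4  3  3  3  3  4  5
  g  7  6  5  4  4  4  4  4  5
  j  8  7  6  5  5  4  5  5  5
  o  9  8  7  6  5  5  4  5  6
  x 10  9  8  7  6  6  5  5  6
  f 11 10  9  8  7  7  6  6  6
The bottom-right entry gives D[11][8] = 6, so no sequence of fewer than 6 edits works. Backtracking through the table gives one optimal edit sequence (6 edits):
  lvwlwugjoxf → lvlwugjoxf (del w @3)
  lvlwugjoxf → lvwugjoxf (del l @3)
  lvwugjoxf → lvwgjoxf (del u @4)
  lvwgjoxf → lvwojoxf (sub g→o @4)
  lvwojoxf → lvwojoqf (sub x→q @7)
  lvwojoqf → lvwojoqt (sub f→t @8)
Edit distance = 6.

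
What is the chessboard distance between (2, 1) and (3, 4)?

max(|x_i - y_i|) = max(|2 - 3|, |1 - 4|) = max(1, 3) = 3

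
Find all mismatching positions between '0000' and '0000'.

Differing positions: none. Hamming distance = 0.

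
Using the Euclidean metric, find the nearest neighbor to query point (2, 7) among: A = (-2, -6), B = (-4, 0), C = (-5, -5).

Distances: d(A) ≈ 13.6015, d(B) ≈ 9.2195, d(C) ≈ 13.8924. Nearest: B = (-4, 0) with distance 9.2195.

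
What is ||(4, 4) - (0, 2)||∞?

max(|x_i - y_i|) = max(|4 - 0|, |4 - 2|) = max(4, 2) = 4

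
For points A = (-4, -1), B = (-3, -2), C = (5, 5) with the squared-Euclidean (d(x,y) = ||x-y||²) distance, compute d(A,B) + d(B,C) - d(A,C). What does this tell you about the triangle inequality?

d(A,B) = 1² + 1² = 2, d(B,C) = 8² + 7² = 113, d(A,C) = 9² + 6² = 117.
d(A,B) + d(B,C) - d(A,C) = 2 + 113 - 117 = 115 - 117 = -2. This is < 0, so the triangle inequality FAILS for these points (squared-Euclidean is not a metric).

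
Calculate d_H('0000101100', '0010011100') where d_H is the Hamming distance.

Differing positions: 3, 5, 6. Hamming distance = 3.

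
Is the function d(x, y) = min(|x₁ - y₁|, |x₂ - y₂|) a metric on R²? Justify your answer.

No. d fails identity of indiscernibles: take x = (-2, 0) and y = (-2, 1). Then d(x,y) = min(|-2 - (-2)|, |0 - 1|) = min(0, 1) = 0, yet x ≠ y.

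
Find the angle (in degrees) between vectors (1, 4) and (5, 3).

With u = (1, 4), v = (5, 3):
u·v = 1·5 + 4·3 = 5 + 12 = 17.
|u| = √(1² + 4²) = √17, |v| = √(5² + 3²) = √34, so |u||v| = √(17·34) = √578.
cos θ = (u·v)/(|u||v|) = 17/√578 ≈ 0.707107
θ = arccos(0.707107) ≈ 45°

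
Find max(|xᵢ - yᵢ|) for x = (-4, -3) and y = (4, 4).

max(|x_i - y_i|) = max(|-4 - 4|, |-3 - 4|) = max(8, 7) = 8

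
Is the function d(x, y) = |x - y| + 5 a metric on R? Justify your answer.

No. d fails identity of indiscernibles (specifically d(x,x) = 0): d(4, 4) = |4 - 4| + 5 = 0 + 5 = 5 ≠ 0.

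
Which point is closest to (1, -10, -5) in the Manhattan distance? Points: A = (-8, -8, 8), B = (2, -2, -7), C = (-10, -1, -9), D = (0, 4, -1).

Distances: d(A) = 24, d(B) = 11, d(C) = 24, d(D) = 19. Nearest: B = (2, -2, -7) with distance 11.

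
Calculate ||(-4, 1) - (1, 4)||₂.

√(Σ(x_i - y_i)²) = √((-4 - 1)² + (1 - 4)²)
= √((-5)² + (-3)²) = √(25 + 9) = √34 ≈ 5.831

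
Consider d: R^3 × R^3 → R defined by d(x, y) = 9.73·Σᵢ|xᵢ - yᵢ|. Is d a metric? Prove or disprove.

Yes. The L1 (Manhattan) norm induces a metric on R^3, and multiplying a metric by a positive constant 9.73 > 0 preserves all four axioms: non-negativity (9.73·||x-y|| ≥ 0), identity (9.73·||x-y|| = 0 ⟺ ||x-y|| = 0 ⟺ x = y), symmetry (||x-y|| = ||y-x||), and the triangle inequality (9.73·||x-z|| ≤ 9.73·||x-y|| + 9.73·||y-z||). So d is a metric.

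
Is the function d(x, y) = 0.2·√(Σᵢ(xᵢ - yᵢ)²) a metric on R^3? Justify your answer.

Yes. The L2 (Euclidean) norm induces a metric on R^3, and multiplying a metric by a positive constant 0.2 > 0 preserves all four axioms: non-negativity (0.2·||x-y|| ≥ 0), identity (0.2·||x-y|| = 0 ⟺ ||x-y|| = 0 ⟺ x = y), symmetry (||x-y|| = ||y-x||), and the triangle inequality (0.2·||x-z|| ≤ 0.2·||x-y|| + 0.2·||y-z||). So d is a metric.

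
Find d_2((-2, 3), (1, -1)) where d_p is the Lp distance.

(Σ|x_i - y_i|^2)^(1/2) = (|-2 - 1|^2 + |3 - (-1)|^2)^(1/2)
= (3^2 + 4^2)^(1/2) = (9 + 16)^(1/2) = (25)^(1/2) = 5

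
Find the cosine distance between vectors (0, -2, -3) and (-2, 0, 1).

With u = (0, -2, -3), v = (-2, 0, 1):
u·v = 0·(-2) + (-2)·0 + (-3)·1 = 0 + 0 + (-3) = -3.
|u| = √(0² + (-2)² + (-3)²) = √13, |v| = √((-2)² + 0² + 1²) = √5, so |u||v| = √(13·5) = √65.
cos θ = (u·v)/(|u||v|) = -3/√65 ≈ -0.3721
Cosine distance = 1 - cos θ ≈ 1 - (-0.3721) = 1.3721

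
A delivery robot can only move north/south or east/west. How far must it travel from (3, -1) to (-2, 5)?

Σ|x_i - y_i| = |3 - (-2)| + |-1 - 5| = 5 + 6 = 11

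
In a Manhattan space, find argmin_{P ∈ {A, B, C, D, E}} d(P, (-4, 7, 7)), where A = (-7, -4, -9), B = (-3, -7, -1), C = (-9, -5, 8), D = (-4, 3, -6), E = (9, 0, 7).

Distances: d(A) = 30, d(B) = 23, d(C) = 18, d(D) = 17, d(E) = 20. Nearest: D = (-4, 3, -6) with distance 17.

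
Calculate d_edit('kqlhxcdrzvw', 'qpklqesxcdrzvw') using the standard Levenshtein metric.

Let D[i][j] be the edit distance between the first i characters of 'kqlhxcdrzvw' and the first j characters of 'qpklqesxcdrzvw', with D[i][0] = i, D[0][j] = j, and D[i][j] = D[i-1][j-1] if the characters match, else 1 + min(D[i-1][j], D[i][j-1], D[i-1][j-1]). Filling the table (rows: prefixes of 'kqlhxcdrzvw', columns: prefixes of 'qpklqesxcdrzvw'):
     ε  q  p  k  l  q  e  s  x  c  d  r  z  v  w
  ε  0  1  2  3  4  5  6  7  8  9 10 11 12 13 14
  k  1  1  2  2  3  4  5  6  7  8  9 10 11 12 13
  q  2  1  2  3  3  3  4  5  6  7  8  9 10 11 12
  l  3  2  2  3  3  4  4  5  6  7  8  9 10 11 12
  h  4  3  3  3  4  4  5  5  6  7  8  9 10 11 12
  x  5  4  4  4  4  5  5  6  5  6  7  8  9 10 11
  c  6  5  5  5  5  5  6  6  6  5  6  7  8  9 10
  d  7  6  6  6  6  6  6  7  7  6  5  6  7  8  9
  r  8  7  7  7  7  7  7  7  8  7  6  5  6  7  8
  z  9  8  8  8  8  8  8  8  8  8  7  6  5  6  7
  v 10  9  9  9  9  9  9  9  9  9  8  7  6  5  6
  w 11 10 10 10 10 10 10 10 10 10  9  8  7  6  5
The bottom-right entry gives D[11][14] = 5, so no sequence of fewer than 5 edits works. Backtracking through the table gives one optimal edit sequence (5 edits):
  kqlhxcdrzvw → qkqlhxcdrzvw (ins q @1)
  qkqlhxcdrzvw → qpkqlhxcdrzvw (ins p @2)
  qpkqlhxcdrzvw → qpklqlhxcdrzvw (ins l @4)
  qpklqlhxcdrzvw → qpklqehxcdrzvw (sub l→e @6)
  qpklqehxcdrzvw → qpklqesxcdrzvw (sub h→s @7)
Edit distance = 5.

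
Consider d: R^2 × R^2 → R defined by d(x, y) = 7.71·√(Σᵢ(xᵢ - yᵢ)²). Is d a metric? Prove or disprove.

Yes. The L2 (Euclidean) norm induces a metric on R^2, and multiplying a metric by a positive constant 7.71 > 0 preserves all four axioms: non-negativity (7.71·||x-y|| ≥ 0), identity (7.71·||x-y|| = 0 ⟺ ||x-y|| = 0 ⟺ x = y), symmetry (||x-y|| = ||y-x||), and the triangle inequality (7.71·||x-z|| ≤ 7.71·||x-y|| + 7.71·||y-z||). So d is a metric.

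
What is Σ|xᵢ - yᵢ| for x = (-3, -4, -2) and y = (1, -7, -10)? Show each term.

Σ|x_i - y_i| = |-3 - 1| + |-4 - (-7)| + |-2 - (-10)| = 4 + 3 + 8 = 15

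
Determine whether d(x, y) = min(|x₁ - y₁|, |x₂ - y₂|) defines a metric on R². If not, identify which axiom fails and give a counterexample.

No. d fails identity of indiscernibles: take x = (2, 0) and y = (2, 9). Then d(x,y) = min(|2 - 2|, |0 - 9|) = min(0, 9) = 0, yet x ≠ y.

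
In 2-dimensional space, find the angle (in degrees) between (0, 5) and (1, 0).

With u = (0, 5), v = (1, 0):
u·v = 0·1 + 5·0 = 0 + 0 = 0.
|u| = √(0² + 5²) = √25, |v| = √(1² + 0²) = √1, so |u||v| = √(25·1) = √25 = 5.
cos θ = (u·v)/(|u||v|) = 0/5 = 0 (the vectors are orthogonal)
θ = arccos(0) = 90°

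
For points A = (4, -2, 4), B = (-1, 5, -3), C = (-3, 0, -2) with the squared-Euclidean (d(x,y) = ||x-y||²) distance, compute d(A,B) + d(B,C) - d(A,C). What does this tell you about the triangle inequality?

d(A,B) = 5² + 7² + 7² = 123, d(B,C) = 2² + 5² + 1² = 30, d(A,C) = 7² + 2² + 6² = 89.
d(A,B) + d(B,C) - d(A,C) = 123 + 30 - 89 = 153 - 89 = 64. This is ≥ 0, so the triangle inequality holds for these points.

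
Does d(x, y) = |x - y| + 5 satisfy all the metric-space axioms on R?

No. d fails identity of indiscernibles (specifically d(x,x) = 0): d(6, 6) = |6 - 6| + 5 = 0 + 5 = 5 ≠ 0.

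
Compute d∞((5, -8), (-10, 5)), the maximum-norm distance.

max(|x_i - y_i|) = max(|5 - (-10)|, |-8 - 5|) = max(15, 13) = 15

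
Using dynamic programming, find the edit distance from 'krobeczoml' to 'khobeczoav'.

Let D[i][j] be the edit distance between the first i characters of 'krobeczoml' and the first j characters of 'khobeczoav', with D[i][0] = i, D[0][j] = j, and D[i][j] = D[i-1][j-1] if the characters match, else 1 + min(D[i-1][j], D[i][j-1], D[i-1][j-1]). Filling the table (rows: prefixes of 'krobeczoml', columns: prefixes of 'khobeczoav'):
     ε  k  h  o  b  e  c  z  o  a  v
  ε  0  1  2  3  4  5  6  7  8  9 10
  k  1  0  1  2  3  4  5  6  7  8  9
  r  2  1  1  2  3  4  5  6  7  8  9
  o  3  2  2  1  2  3  4  5  6  7  8
  b  4  3  3  2  1  2  3  4  5  6  7
  e  5  4  4  3  2  1  2  3  4  5  6
  c  6  5  5  4  3  2  1  2  3  4  5
  z  7  6  6  5  4  3  2  1  2  3  4
  o  8  7  7  6  5  4  3  2  1  2  3
  m  9  8  8  7  6  5  4  3  2  2  3
  l 10  9  9  8  7  6  5  4  3  3  3
The bottom-right entry gives D[10][10] = 3, so no sequence of fewer than 3 edits works. Backtracking through the table gives one optimal edit sequence (3 edits):
  krobeczoml → khobeczoml (sub r→h @2)
  khobeczoml → khobeczoal (sub m→a @9)
  khobeczoal → khobeczoav (sub l→v @10)
Edit distance = 3.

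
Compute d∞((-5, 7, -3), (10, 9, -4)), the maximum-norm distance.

max(|x_i - y_i|) = max(|-5 - 10|, |7 - 9|, |-3 - (-4)|) = max(15, 2, 1) = 15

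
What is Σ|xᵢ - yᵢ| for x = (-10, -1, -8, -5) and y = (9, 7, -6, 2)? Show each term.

Σ|x_i - y_i| = |-10 - 9| + |-1 - 7| + |-8 - (-6)| + |-5 - 2| = 19 + 8 + 2 + 7 = 36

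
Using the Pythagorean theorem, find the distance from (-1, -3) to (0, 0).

√(Σ(x_i - y_i)²) = √((-1 - 0)² + (-3 - 0)²)
= √((-1)² + (-3)²) = √(1 + 9) = √10 ≈ 3.1623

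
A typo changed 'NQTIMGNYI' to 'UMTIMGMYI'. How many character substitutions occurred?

Differing positions: 1, 2, 7. Hamming distance = 3.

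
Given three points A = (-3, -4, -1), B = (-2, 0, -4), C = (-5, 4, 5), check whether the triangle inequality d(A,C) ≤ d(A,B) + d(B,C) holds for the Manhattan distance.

d(A,B) = 1 + 4 + 3 = 8, d(B,C) = 3 + 4 + 9 = 16, d(A,C) = 2 + 8 + 6 = 16.
d(A,C) = 16 ≤ 8 + 16 = 24. Triangle inequality is satisfied.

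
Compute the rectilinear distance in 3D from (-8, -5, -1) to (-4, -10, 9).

Σ|x_i - y_i| = |-8 - (-4)| + |-5 - (-10)| + |-1 - 9| = 4 + 5 + 10 = 19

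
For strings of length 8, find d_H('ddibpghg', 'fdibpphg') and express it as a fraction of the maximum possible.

Differing positions: 1, 6. Hamming distance = 2. The maximum possible Hamming distance for length-8 strings is 8, so d_H/8 = 2/8 = 0.25.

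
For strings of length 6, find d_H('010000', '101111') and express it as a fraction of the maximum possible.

Differing positions: 1, 2, 3, 4, 5, 6. Hamming distance = 6. The maximum possible Hamming distance for length-6 strings is 6, so d_H/6 = 6/6 = 1.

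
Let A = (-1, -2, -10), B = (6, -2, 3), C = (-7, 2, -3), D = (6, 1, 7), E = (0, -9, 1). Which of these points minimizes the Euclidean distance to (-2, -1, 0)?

Distances: d(A) ≈ 10.0995, d(B) ≈ 8.6023, d(C) ≈ 6.5574, d(D) ≈ 10.8167, d(E) ≈ 8.3066. Nearest: C = (-7, 2, -3) with distance 6.5574.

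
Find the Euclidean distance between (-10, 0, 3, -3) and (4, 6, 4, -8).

√(Σ(x_i - y_i)²) = √((-10 - 4)² + (0 - 6)² + (3 - 4)² + (-3 - (-8))²)
= √((-14)² + (-6)² + (-1)² + 5²) = √(196 + 36 + 1 + 25) = √258 ≈ 16.0624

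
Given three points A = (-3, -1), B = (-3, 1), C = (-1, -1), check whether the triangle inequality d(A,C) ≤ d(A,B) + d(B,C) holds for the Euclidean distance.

d(A,B) = √(0² + 2²) = √4 = 2, d(B,C) = √(2² + 2²) = √8 ≈ 2.8284, d(A,C) = √(2² + 0²) = √4 = 2.
d(A,C) = 2 ≤ 2 + 2.8284 = 4.8284. Triangle inequality is satisfied.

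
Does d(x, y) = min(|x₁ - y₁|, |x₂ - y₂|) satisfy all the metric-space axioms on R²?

No. d fails identity of indiscernibles: take x = (0, 0) and y = (0, 5). Then d(x,y) = min(|0 - 0|, |0 - 5|) = min(0, 5) = 0, yet x ≠ y.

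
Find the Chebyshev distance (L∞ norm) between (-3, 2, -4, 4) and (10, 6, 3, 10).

max(|x_i - y_i|) = max(|-3 - 10|, |2 - 6|, |-4 - 3|, |4 - 10|) = max(13, 4, 7, 6) = 13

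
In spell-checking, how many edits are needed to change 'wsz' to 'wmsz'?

Let D[i][j] be the edit distance between the first i characters of 'wsz' and the first j characters of 'wmsz', with D[i][0] = i, D[0][j] = j, and D[i][j] = D[i-1][j-1] if the characters match, else 1 + min(D[i-1][j], D[i][j-1], D[i-1][j-1]). Filling the table (rows: prefixes of 'wsz', columns: prefixes of 'wmsz'):
     ε  w  m  s  z
  ε  0  1  2  3  4
  w  1  0  1  2  3
  s  2  1  1  1  2
  z  3  2  2  2  1
The bottom-right entry gives D[3][4] = 1, so no sequence of fewer than 1 edit works. Backtracking through the table gives one optimal edit sequence (1 edit):
  wsz → wmsz (ins m @2)
Edit distance = 1.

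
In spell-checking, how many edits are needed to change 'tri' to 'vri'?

Let D[i][j] be the edit distance between the first i characters of 'tri' and the first j characters of 'vri', with D[i][0] = i, D[0][j] = j, and D[i][j] = D[i-1][j-1] if the characters match, else 1 + min(D[i-1][j], D[i][j-1], D[i-1][j-1]). Filling the table (rows: prefixes of 'tri', columns: prefixes of 'vri'):
     ε  v  r  i
  ε  0  1  2  3
  t  1  1  2  3
  r  2  2  1  2
  i  3  3  2  1
The bottom-right entry gives D[3][3] = 1, so no sequence of fewer than 1 edit works. Backtracking through the table gives one optimal edit sequence (1 edit):
  tri → vri (sub t→v @1)
Edit distance = 1.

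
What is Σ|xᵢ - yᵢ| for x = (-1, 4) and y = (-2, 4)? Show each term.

Σ|x_i - y_i| = |-1 - (-2)| + |4 - 4| = 1 + 0 = 1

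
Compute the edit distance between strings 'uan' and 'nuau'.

Let D[i][j] be the edit distance between the first i characters of 'uan' and the first j characters of 'nuau', with D[i][0] = i, D[0][j] = j, and D[i][j] = D[i-1][j-1] if the characters match, else 1 + min(D[i-1][j], D[i][j-1], D[i-1][j-1]). Filling the table (rows: prefixes of 'uan', columns: prefixes of 'nuau'):
     ε  n  u  a  u
  ε  0  1  2  3  4
  u  1  1  1  2  3
  a  2  2  2  1  2
  n  3  2  3  2  2
The bottom-right entry gives D[3][4] = 2, so no sequence of fewer than 2 edits works. Backtracking through the table gives one optimal edit sequence (2 edits):
  uan → nuan (ins n @1)
  nuan → nuau (sub n→u @4)
Edit distance = 2.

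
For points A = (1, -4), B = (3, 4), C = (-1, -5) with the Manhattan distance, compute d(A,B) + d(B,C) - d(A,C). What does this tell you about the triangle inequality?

d(A,B) = 2 + 8 = 10, d(B,C) = 4 + 9 = 13, d(A,C) = 2 + 1 = 3.
d(A,B) + d(B,C) - d(A,C) = 10 + 13 - 3 = 23 - 3 = 20. This is ≥ 0, so the triangle inequality holds for these points.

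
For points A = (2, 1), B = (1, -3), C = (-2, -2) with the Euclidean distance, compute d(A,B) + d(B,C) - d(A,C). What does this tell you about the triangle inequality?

d(A,B) = √(1² + 4²) = √17 ≈ 4.1231, d(B,C) = √(3² + 1²) = √10 ≈ 3.1623, d(A,C) = √(4² + 3²) = √25 = 5.
d(A,B) + d(B,C) - d(A,C) = 4.1231 + 3.1623 - 5 = 7.2854 - 5 = 2.2854 (to 4 decimal places). This is ≥ 0, so the triangle inequality holds for these points.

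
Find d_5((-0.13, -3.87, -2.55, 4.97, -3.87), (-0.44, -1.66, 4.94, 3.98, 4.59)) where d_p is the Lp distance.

(Σ|x_i - y_i|^5)^(1/5) = (|-0.13 - (-0.44)|^5 + |-3.87 - (-1.66)|^5 + |-2.55 - 4.94|^5 + |4.97 - 3.98|^5 + |-3.87 - 4.59|^5)^(1/5)
= (0.31^5 + 2.21^5 + 7.49^5 + 0.99^5 + 8.46^5)^(1/5) ≈ (0.0029 + 52.7183 + 23572.6869 + 0.951 + 43336.2986)^(1/5) = (66962.6577)^(1/5) ≈ 9.2293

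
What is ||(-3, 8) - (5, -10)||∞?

max(|x_i - y_i|) = max(|-3 - 5|, |8 - (-10)|) = max(8, 18) = 18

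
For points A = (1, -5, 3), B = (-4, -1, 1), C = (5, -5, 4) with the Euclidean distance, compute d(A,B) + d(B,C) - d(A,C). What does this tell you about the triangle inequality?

d(A,B) = √(5² + 4² + 2²) = √45 ≈ 6.7082, d(B,C) = √(9² + 4² + 3²) = √106 ≈ 10.2956, d(A,C) = √(4² + 0² + 1²) = √17 ≈ 4.1231.
d(A,B) + d(B,C) - d(A,C) = 6.7082 + 10.2956 - 4.1231 = 17.0038 - 4.1231 = 12.8807 (to 4 decimal places). This is ≥ 0, so the triangle inequality holds for these points.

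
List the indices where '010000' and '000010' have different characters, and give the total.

Differing positions: 2, 5. Hamming distance = 2.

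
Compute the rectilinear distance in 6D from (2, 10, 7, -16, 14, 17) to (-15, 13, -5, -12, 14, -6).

Σ|x_i - y_i| = |2 - (-15)| + |10 - 13| + |7 - (-5)| + |-16 - (-12)| + |14 - 14| + |17 - (-6)| = 17 + 3 + 12 + 4 + 0 + 23 = 59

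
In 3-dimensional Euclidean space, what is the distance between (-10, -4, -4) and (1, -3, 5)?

√(Σ(x_i - y_i)²) = √((-10 - 1)² + (-4 - (-3))² + (-4 - 5)²)
= √((-11)² + (-1)² + (-9)²) = √(121 + 1 + 81) = √203 ≈ 14.2478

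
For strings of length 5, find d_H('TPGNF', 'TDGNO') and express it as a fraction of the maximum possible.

Differing positions: 2, 5. Hamming distance = 2. The maximum possible Hamming distance for length-5 strings is 5, so d_H/5 = 2/5 = 0.4.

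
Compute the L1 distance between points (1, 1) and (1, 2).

Σ|x_i - y_i| = |1 - 1| + |1 - 2| = 0 + 1 = 1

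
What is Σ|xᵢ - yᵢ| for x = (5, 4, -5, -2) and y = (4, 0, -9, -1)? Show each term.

Σ|x_i - y_i| = |5 - 4| + |4 - 0| + |-5 - (-9)| + |-2 - (-1)| = 1 + 4 + 4 + 1 = 10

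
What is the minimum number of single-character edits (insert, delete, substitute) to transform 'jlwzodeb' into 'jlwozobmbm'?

Let D[i][j] be the edit distance between the first i characters of 'jlwzodeb' and the first j characters of 'jlwozobmbm', with D[i][0] = i, D[0][j] = j, and D[i][j] = D[i-1][j-1] if the characters match, else 1 + min(D[i-1][j], D[i][j-1], D[i-1][j-1]). Filling the table (rows: prefixes of 'jlwzodeb', columns: prefixes of 'jlwozobmbm'):
     ε  j  l  w  o  z  o  b  m  b  m
  ε  0  1  2  3  4  5  6  7  8  9 10
  j  1  0  1  2  3  4  5  6  7  8  9
  l  2  1  0  1  2  3  4  5  6  7  8
  w  3  2  1  0  1  2  3  4  5  6  7
  z  4  3  2  1  1  1  2  3  4  5  6
  o  5  4  3  2  1  2  1  2  3  4  5
  d  6  5  4  3  2  2  2  2  3  4  5
  e  7  6  5  4  3  3  3  3  3  4  5
  b  8  7  6  5  4  4  4  3  4  3  4
The bottom-right entry gives D[8][10] = 4, so no sequence of fewer than 4 edits works. Backtracking through the table gives one optimal edit sequence (4 edits):
  jlwzodeb → jlwozodeb (ins o @4)
  jlwozodeb → jlwozobeb (sub d→b @7)
  jlwozobeb → jlwozobmb (sub e→m @8)
  jlwozobmb → jlwozobmbm (ins m @10)
Edit distance = 4.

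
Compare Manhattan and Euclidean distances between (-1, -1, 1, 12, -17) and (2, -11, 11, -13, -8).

L1 = |-1 - 2| + |-1 - (-11)| + |1 - 11| + |12 - (-13)| + |-17 - (-8)| = 3 + 10 + 10 + 25 + 9 = 57
L2 = √(3² + 10² + 10² + 25² + 9²) = √915 ≈ 30.249
L1 ≥ L2 always (equality iff movement is along one axis); L1 > L2 here.
Ratio L1/L2 = 57/√915 ≈ 1.8844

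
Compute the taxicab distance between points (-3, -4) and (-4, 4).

Σ|x_i - y_i| = |-3 - (-4)| + |-4 - 4| = 1 + 8 = 9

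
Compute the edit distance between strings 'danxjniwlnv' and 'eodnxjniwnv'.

Let D[i][j] be the edit distance between the first i characters of 'danxjniwlnv' and the first j characters of 'eodnxjniwnv', with D[i][0] = i, D[0][j] = j, and D[i][j] = D[i-1][j-1] if the characters match, else 1 + min(D[i-1][j], D[i][j-1], D[i-1][j-1]). Filling the table (rows: prefixes of 'danxjniwlnv', columns: prefixes of 'eodnxjniwnv'):
     ε  e  o  d  n  x  j  n  i  w  n  v
  ε  0  1  2  3  4  5  6  7  8  9 10 11
  d  1  1  2  2  3  4  5  6  7  8  9 10
  a  2  2  2  3  3  4  5  6  7  8  9 10
  n  3  3  3  3  3  4  5  5  6  7  8  9
  x  4  4  4  4  4  3  4  5  6  7  8  9
  j  5  5  5  5  5  4  3  4  5  6  7  8
  n  6  6  6  6  5  5  4  3  4  5  6  7
  i  7  7  7  7  6  6  5  4  3  4  5  6
  w  8  8  8  8  7  7  6  5  4  3  4  5
  l  9  9  9  9  8  8  7  6  5  4  4  5
  n 10 10 10 10  9  9  8  7  6  5  4  5
  v 11 11 11 11 10 10  9  8  7  6  5  4
The bottom-right entry gives D[11][11] = 4, so no sequence of fewer than 4 edits works. Backtracking through the table gives one optimal edit sequence (4 edits):
  danxjniwlnv → edanxjniwlnv (ins e @1)
  edanxjniwlnv → eoanxjniwlnv (sub d→o @2)
  eoanxjniwlnv → eodnxjniwlnv (sub a→d @3)
  eodnxjniwlnv → eodnxjniwnv (del l @10)
Edit distance = 4.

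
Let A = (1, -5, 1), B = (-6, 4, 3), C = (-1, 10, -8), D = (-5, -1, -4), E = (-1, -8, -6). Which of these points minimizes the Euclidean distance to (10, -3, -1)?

Distances: d(A) ≈ 9.434, d(B) ≈ 17.9165, d(C) ≈ 18.412, d(D) ≈ 15.4272, d(E) ≈ 13.0767. Nearest: A = (1, -5, 1) with distance 9.434.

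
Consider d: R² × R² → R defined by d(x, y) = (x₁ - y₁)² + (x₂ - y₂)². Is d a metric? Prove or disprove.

No. The squared Euclidean distance fails the triangle inequality. Counterexample: x = (0, 0), y = (1, 1), z = (2, 2). d(x,z) = 2² + 2² = 8, but d(x,y) + d(y,z) = (1² + 1²) + (1² + 1²) = 2 + 2 = 4. Since 8 > 4, the triangle inequality is violated. (Note: √d, the ordinary Euclidean distance, IS a metric.)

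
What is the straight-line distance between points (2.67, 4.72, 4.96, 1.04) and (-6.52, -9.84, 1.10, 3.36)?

√(Σ(x_i - y_i)²) = √((2.67 - (-6.52))² + (4.72 - (-9.84))² + (4.96 - 1.1)² + (1.04 - 3.36)²)
= √(9.19² + 14.56² + 3.86² + (-2.32)²) = √(84.4561 + 211.9936 + 14.8996 + 5.3824) = √316.7317 ≈ 17.797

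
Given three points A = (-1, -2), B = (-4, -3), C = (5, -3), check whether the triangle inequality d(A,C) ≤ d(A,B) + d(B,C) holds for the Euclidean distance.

d(A,B) = √(3² + 1²) = √10 ≈ 3.1623, d(B,C) = √(9² + 0²) = √81 = 9, d(A,C) = √(6² + 1²) = √37 ≈ 6.0828.
d(A,C) ≈ 6.0828 ≤ 3.1623 + 9 = 12.1623. Triangle inequality is satisfied.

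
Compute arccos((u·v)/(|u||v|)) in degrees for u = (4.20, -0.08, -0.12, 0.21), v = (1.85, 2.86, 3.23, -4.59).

With u = (4.20, -0.08, -0.12, 0.21), v = (1.85, 2.86, 3.23, -4.59):
u·v = 4.2·1.85 + (-0.08)·2.86 + (-0.12)·3.23 + 0.21·(-4.59) = 7.77 + (-0.2288) + (-0.3876) + (-0.9639) = 6.1897.
|u| = √(4.2² + (-0.08)² + (-0.12)² + 0.21²) = √(17.64 + 0.0064 + 0.0144 + 0.0441) = √17.7049, |v| = √(1.85² + 2.86² + 3.23² + (-4.59)²) = √(3.4225 + 8.1796 + 10.4329 + 21.0681) = √43.1031.
cos θ = (u·v)/(|u||v|) = 6.1897/(√17.7049·√43.1031) ≈ 0.224062
θ = arccos(0.224062) ≈ 77.05°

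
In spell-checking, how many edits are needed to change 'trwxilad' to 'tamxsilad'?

Let D[i][j] be the edit distance between the first i characters of 'trwxilad' and the first j characters of 'tamxsilad', with D[i][0] = i, D[0][j] = j, and D[i][j] = D[i-1][j-1] if the characters match, else 1 + min(D[i-1][j], D[i][j-1], D[i-1][j-1]). Filling the table (rows: prefixes of 'trwxilad', columns: prefixes of 'tamxsilad'):
     ε  t  a  m  x  s  i  l  a  d
  ε  0  1  2  3  4  5  6  7  8  9
  t  1  0  1  2  3  4  5  6  7  8
  r  2  1  1  2  3  4  5  6  7  8
  w  3  2  2  2  3  4  5  6  7  8
  x  4  3  3  3  2  3  4  5  6  7
  i  5  4  4  4  3  3  3  4  5  6
  l  6  5  5  5  4  4  4  3  4  5
  a  7  6  5  6  5  5  5  4  3  4
  d  8  7  6  6  6  6  6  5  4  3
The bottom-right entry gives D[8][9] = 3, so no sequence of fewer than 3 edits works. Backtracking through the table gives one optimal edit sequence (3 edits):
  trwxilad → tawxilad (sub r→a @2)
  tawxilad → tamxilad (sub w→m @3)
  tamxilad → tamxsilad (ins s @5)
Edit distance = 3.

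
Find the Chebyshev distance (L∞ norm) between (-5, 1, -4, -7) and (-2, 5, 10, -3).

max(|x_i - y_i|) = max(|-5 - (-2)|, |1 - 5|, |-4 - 10|, |-7 - (-3)|) = max(3, 4, 14, 4) = 14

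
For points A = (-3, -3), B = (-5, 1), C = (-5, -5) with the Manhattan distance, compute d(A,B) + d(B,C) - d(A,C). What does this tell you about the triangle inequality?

d(A,B) = 2 + 4 = 6, d(B,C) = 0 + 6 = 6, d(A,C) = 2 + 2 = 4.
d(A,B) + d(B,C) - d(A,C) = 6 + 6 - 4 = 12 - 4 = 8. This is ≥ 0, so the triangle inequality holds for these points.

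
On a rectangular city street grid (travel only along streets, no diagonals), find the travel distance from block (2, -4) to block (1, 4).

Σ|x_i - y_i| = |2 - 1| + |-4 - 4| = 1 + 8 = 9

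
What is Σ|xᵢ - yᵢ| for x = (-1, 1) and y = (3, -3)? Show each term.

Σ|x_i - y_i| = |-1 - 3| + |1 - (-3)| = 4 + 4 = 8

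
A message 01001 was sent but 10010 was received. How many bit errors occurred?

Differing positions: 1, 2, 4, 5. Hamming distance = 4.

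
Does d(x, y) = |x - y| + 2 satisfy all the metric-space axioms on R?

No. d fails identity of indiscernibles (specifically d(x,x) = 0): d(-7, -7) = |-7 - (-7)| + 2 = 0 + 2 = 2 ≠ 0.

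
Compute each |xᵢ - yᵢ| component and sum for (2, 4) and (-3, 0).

Σ|x_i - y_i| = |2 - (-3)| + |4 - 0| = 5 + 4 = 9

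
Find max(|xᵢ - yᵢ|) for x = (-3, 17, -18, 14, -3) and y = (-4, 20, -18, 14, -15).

max(|x_i - y_i|) = max(|-3 - (-4)|, |17 - 20|, |-18 - (-18)|, |14 - 14|, |-3 - (-15)|) = max(1, 3, 0, 0, 12) = 12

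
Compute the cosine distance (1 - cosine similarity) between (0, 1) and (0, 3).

With u = (0, 1), v = (0, 3):
u·v = 0·0 + 1·3 = 0 + 3 = 3.
|u| = √(0² + 1²) = √1, |v| = √(0² + 3²) = √9, so |u||v| = √(1·9) = √9 = 3.
cos θ = (u·v)/(|u||v|) = 3/3 = 1
Cosine distance = 1 - cos θ = 1 - 1 = 0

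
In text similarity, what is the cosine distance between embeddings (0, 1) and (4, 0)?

With u = (0, 1), v = (4, 0):
u·v = 0·4 + 1·0 = 0 + 0 = 0.
|u| = √(0² + 1²) = √1, |v| = √(4² + 0²) = √16, so |u||v| = √(1·16) = √16 = 4.
cos θ = (u·v)/(|u||v|) = 0/4 = 0
Cosine distance = 1 - cos θ = 1 - 0 = 1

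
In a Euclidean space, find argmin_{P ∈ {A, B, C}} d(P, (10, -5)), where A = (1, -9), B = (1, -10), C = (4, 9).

Distances: d(A) ≈ 9.8489, d(B) ≈ 10.2956, d(C) ≈ 15.2315. Nearest: A = (1, -9) with distance 9.8489.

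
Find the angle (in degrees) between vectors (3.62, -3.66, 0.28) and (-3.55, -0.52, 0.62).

With u = (3.62, -3.66, 0.28), v = (-3.55, -0.52, 0.62):
u·v = 3.62·(-3.55) + (-3.66)·(-0.52) + 0.28·0.62 = (-12.851) + 1.9032 + 0.1736 = -10.7742.
|u| = √(3.62² + (-3.66)² + 0.28²) = √(13.1044 + 13.3956 + 0.0784) = √26.5784, |v| = √((-3.55)² + (-0.52)² + 0.62²) = √(12.6025 + 0.2704 + 0.3844) = √13.2573.
cos θ = (u·v)/(|u||v|) = -10.7742/(√26.5784·√13.2573) ≈ -0.573975
θ = arccos(-0.573975) ≈ 125.03°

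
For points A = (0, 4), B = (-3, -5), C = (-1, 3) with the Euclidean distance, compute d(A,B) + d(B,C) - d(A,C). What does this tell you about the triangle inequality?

d(A,B) = √(3² + 9²) = √90 ≈ 9.4868, d(B,C) = √(2² + 8²) = √68 ≈ 8.2462, d(A,C) = √(1² + 1²) = √2 ≈ 1.4142.
d(A,B) + d(B,C) - d(A,C) = 9.4868 + 8.2462 - 1.4142 = 17.733 - 1.4142 = 16.3188 (to 4 decimal places). This is ≥ 0, so the triangle inequality holds for these points.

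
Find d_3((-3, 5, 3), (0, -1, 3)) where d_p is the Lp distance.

(Σ|x_i - y_i|^3)^(1/3) = (|-3 - 0|^3 + |5 - (-1)|^3 + |3 - 3|^3)^(1/3)
= (3^3 + 6^3 + 0^3)^(1/3) = (27 + 216 + 0)^(1/3) = (243)^(1/3) ≈ 6.2403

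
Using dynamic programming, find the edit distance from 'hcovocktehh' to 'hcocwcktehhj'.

Let D[i][j] be the edit distance between the first i characters of 'hcovocktehh' and the first j characters of 'hcocwcktehhj', with D[i][0] = i, D[0][j] = j, and D[i][j] = D[i-1][j-1] if the characters match, else 1 + min(D[i-1][j], D[i][j-1], D[i-1][j-1]). Filling the table (rows: prefixes of 'hcovocktehh', columns: prefixes of 'hcocwcktehhj'):
     ε  h  c  o  c  w  c  k  t  e  h  h  j
  ε  0  1  2  3  4  5  6  7  8  9 10 11 12
  h  1  0  1  2  3  4  5  6  7  8  9 10 11
  c  2  1  0  1  2  3  4  5  6  7  8  9 10
  o  3  2  1  0  1  2  3  4  5  6  7  8  9
  v  4  3  2  1  1  2  3  4  5  6  7  8  9
  o  5  4  3  2  2  2  3  4  5  6  7  8  9
  c  6  5  4  3  2  3  2  3  4  5  6  7  8
  k  7  6  5  4  3  3  3  2  3  4  5  6  7
  t  8  7  6  5  4  4  4  3  2  3  4  5  6
  e  9  8  7  6  5  5  5  4  3  2  3  4  5
  h 10  9  8  7  6  6  6  5  4  3  2  3  4
  h 11 10  9  8  7  7  7  6  5  4  3  2  3
The bottom-right entry gives D[11][12] = 3, so no sequence of fewer than 3 edits works. Backtracking through the table gives one optimal edit sequence (3 edits):
  hcovocktehh → hcococktehh (sub v→c @4)
  hcococktehh → hcocwcktehh (sub o→w @5)
  hcocwcktehh → hcocwcktehhj (ins j @12)
Edit distance = 3.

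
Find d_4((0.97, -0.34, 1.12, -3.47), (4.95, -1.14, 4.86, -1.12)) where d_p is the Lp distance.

(Σ|x_i - y_i|^4)^(1/4) = (|0.97 - 4.95|^4 + |-0.34 - (-1.14)|^4 + |1.12 - 4.86|^4 + |-3.47 - (-1.12)|^4)^(1/4)
= (3.98^4 + 0.8^4 + 3.74^4 + 2.35^4)^(1/4) ≈ (250.9183 + 0.4096 + 195.653 + 30.498)^(1/4) = (477.4789)^(1/4) ≈ 4.6745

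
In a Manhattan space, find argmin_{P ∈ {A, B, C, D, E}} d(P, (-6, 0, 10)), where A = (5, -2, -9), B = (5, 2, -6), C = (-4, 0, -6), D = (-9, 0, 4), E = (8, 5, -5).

Distances: d(A) = 32, d(B) = 29, d(C) = 18, d(D) = 9, d(E) = 34. Nearest: D = (-9, 0, 4) with distance 9.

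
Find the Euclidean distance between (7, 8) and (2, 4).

√(Σ(x_i - y_i)²) = √((7 - 2)² + (8 - 4)²)
= √(5² + 4²) = √(25 + 16) = √41 ≈ 6.4031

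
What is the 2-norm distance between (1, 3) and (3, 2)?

(Σ|x_i - y_i|^2)^(1/2) = (|1 - 3|^2 + |3 - 2|^2)^(1/2)
= (2^2 + 1^2)^(1/2) = (4 + 1)^(1/2) = (5)^(1/2) ≈ 2.2361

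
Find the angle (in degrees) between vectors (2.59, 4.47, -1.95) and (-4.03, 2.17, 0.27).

With u = (2.59, 4.47, -1.95), v = (-4.03, 2.17, 0.27):
u·v = 2.59·(-4.03) + 4.47·2.17 + (-1.95)·0.27 = (-10.4377) + 9.6999 + (-0.5265) = -1.2643.
|u| = √(2.59² + 4.47² + (-1.95)²) = √(6.7081 + 19.9809 + 3.8025) = √30.4915, |v| = √((-4.03)² + 2.17² + 0.27²) = √(16.2409 + 4.7089 + 0.0729) = √21.0227.
cos θ = (u·v)/(|u||v|) = -1.2643/(√30.4915·√21.0227) ≈ -0.049936
θ = arccos(-0.049936) ≈ 92.86°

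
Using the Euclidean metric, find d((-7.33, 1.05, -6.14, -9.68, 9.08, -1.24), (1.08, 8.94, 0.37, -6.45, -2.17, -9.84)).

√(Σ(x_i - y_i)²) = √((-7.33 - 1.08)² + (1.05 - 8.94)² + (-6.14 - 0.37)² + (-9.68 - (-6.45))² + (9.08 - (-2.17))² + (-1.24 - (-9.84))²)
= √((-8.41)² + (-7.89)² + (-6.51)² + (-3.23)² + 11.25² + 8.6²) = √(70.7281 + 62.2521 + 42.3801 + 10.4329 + 126.5625 + 73.96) = √386.3157 ≈ 19.6549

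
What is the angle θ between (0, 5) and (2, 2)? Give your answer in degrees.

With u = (0, 5), v = (2, 2):
u·v = 0·2 + 5·2 = 0 + 10 = 10.
|u| = √(0² + 5²) = √25, |v| = √(2² + 2²) = √8, so |u||v| = √(25·8) = √200.
cos θ = (u·v)/(|u||v|) = 10/√200 ≈ 0.707107
θ = arccos(0.707107) ≈ 45°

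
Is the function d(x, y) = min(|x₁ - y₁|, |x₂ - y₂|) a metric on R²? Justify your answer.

No. d fails identity of indiscernibles: take x = (-2, 0) and y = (-2, 6). Then d(x,y) = min(|-2 - (-2)|, |0 - 6|) = min(0, 6) = 0, yet x ≠ y.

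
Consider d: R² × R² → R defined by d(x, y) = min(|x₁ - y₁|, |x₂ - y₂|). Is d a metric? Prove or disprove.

No. d fails identity of indiscernibles: take x = (3, 0) and y = (3, 9). Then d(x,y) = min(|3 - 3|, |0 - 9|) = min(0, 9) = 0, yet x ≠ y.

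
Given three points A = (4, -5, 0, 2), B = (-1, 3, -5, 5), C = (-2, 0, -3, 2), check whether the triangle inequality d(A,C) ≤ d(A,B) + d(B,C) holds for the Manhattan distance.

d(A,B) = 5 + 8 + 5 + 3 = 21, d(B,C) = 1 + 3 + 2 + 3 = 9, d(A,C) = 6 + 5 + 3 + 0 = 14.
d(A,C) = 14 ≤ 21 + 9 = 30. Triangle inequality is satisfied.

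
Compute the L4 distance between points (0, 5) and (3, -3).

(Σ|x_i - y_i|^4)^(1/4) = (|0 - 3|^4 + |5 - (-3)|^4)^(1/4)
= (3^4 + 8^4)^(1/4) = (81 + 4096)^(1/4) = (4177)^(1/4) ≈ 8.0393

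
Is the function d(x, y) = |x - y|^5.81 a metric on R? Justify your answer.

No. d(x,y) = |x-y|^5.81 fails the triangle inequality since p = 5.81 > 1. Counterexample: x = 3, y = 6, z = 15. d(x,z) = |3 - 15|^5.81 = 12^5.81 ≈ 1862271.6827, but d(x,y) + d(y,z) = 3^5.81 + 9^5.81 ≈ 591.6631 + 350065.2324 = 350656.8955. Since 1862271.6827 > 350656.8955, the triangle inequality is violated.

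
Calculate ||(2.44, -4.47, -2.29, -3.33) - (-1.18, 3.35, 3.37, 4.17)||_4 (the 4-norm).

(Σ|x_i - y_i|^4)^(1/4) = (|2.44 - (-1.18)|^4 + |-4.47 - 3.35|^4 + |-2.29 - 3.37|^4 + |-3.33 - 4.17|^4)^(1/4)
= (3.62^4 + 7.82^4 + 5.66^4 + 7.5^4)^(1/4) ≈ (171.7253 + 3739.616 + 1026.2797 + 3164.0625)^(1/4) = (8101.6835)^(1/4) ≈ 9.4873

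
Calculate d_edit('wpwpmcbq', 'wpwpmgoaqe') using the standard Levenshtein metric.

Let D[i][j] be the edit distance between the first i characters of 'wpwpmcbq' and the first j characters of 'wpwpmgoaqe', with D[i][0] = i, D[0][j] = j, and D[i][j] = D[i-1][j-1] if the characters match, else 1 + min(D[i-1][j], D[i][j-1], D[i-1][j-1]). Filling the table (rows: prefixes of 'wpwpmcbq', columns: prefixes of 'wpwpmgoaqe'):
     ε  w  p  w  p  m  g  o  a  q  e
  ε  0  1  2  3  4  5  6  7  8  9 10
  w  1  0  1  2  3  4  5  6  7  8  9
  p  2  1  0  1  2  3  4  5  6  7  8
  w  3  2  1  0  1  2  3  4  5  6  7
  p  4  3  2  1  0  1  2  3  4  5  6
  m  5  4  3  2  1  0  1  2  3  4  5
  c  6  5  4  3  2  1  1  2  3  4  5
  b  7  6  5  4  3  2  2  2  3  4  5
  q  8  7  6  5  4  3  3  3  3  3  4
The bottom-right entry gives D[8][10] = 4, so no sequence of fewer than 4 edits works. Backtracking through the table gives one optimal edit sequence (4 edits):
  wpwpmcbq → wpwpmgcbq (ins g @6)
  wpwpmgcbq → wpwpmgobq (sub c→o @7)
  wpwpmgobq → wpwpmgoaq (sub b→a @8)
  wpwpmgoaq → wpwpmgoaqe (ins e @10)
Edit distance = 4.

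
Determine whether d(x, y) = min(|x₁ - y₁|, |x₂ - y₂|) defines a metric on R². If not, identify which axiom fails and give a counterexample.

No. d fails identity of indiscernibles: take x = (2, 0) and y = (2, 3). Then d(x,y) = min(|2 - 2|, |0 - 3|) = min(0, 3) = 0, yet x ≠ y.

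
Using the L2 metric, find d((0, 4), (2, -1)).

√(Σ(x_i - y_i)²) = √((0 - 2)² + (4 - (-1))²)
= √((-2)² + 5²) = √(4 + 25) = √29 ≈ 5.3852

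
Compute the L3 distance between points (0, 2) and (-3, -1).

(Σ|x_i - y_i|^3)^(1/3) = (|0 - (-3)|^3 + |2 - (-1)|^3)^(1/3)
= (3^3 + 3^3)^(1/3) = (27 + 27)^(1/3) = (54)^(1/3) ≈ 3.7798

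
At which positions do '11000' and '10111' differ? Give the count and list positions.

Differing positions: 2, 3, 4, 5. Hamming distance = 4.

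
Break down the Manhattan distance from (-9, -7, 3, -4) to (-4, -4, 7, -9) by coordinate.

Σ|x_i - y_i| = |-9 - (-4)| + |-7 - (-4)| + |3 - 7| + |-4 - (-9)| = 5 + 3 + 4 + 5 = 17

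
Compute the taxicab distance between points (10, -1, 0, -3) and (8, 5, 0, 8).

Σ|x_i - y_i| = |10 - 8| + |-1 - 5| + |0 - 0| + |-3 - 8| = 2 + 6 + 0 + 11 = 19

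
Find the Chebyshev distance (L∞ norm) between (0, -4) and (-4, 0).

max(|x_i - y_i|) = max(|0 - (-4)|, |-4 - 0|) = max(4, 4) = 4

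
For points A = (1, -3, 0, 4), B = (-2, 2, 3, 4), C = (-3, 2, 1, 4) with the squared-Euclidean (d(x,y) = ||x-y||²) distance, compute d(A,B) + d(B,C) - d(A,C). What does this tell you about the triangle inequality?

d(A,B) = 3² + 5² + 3² + 0² = 43, d(B,C) = 1² + 0² + 2² + 0² = 5, d(A,C) = 4² + 5² + 1² + 0² = 42.
d(A,B) + d(B,C) - d(A,C) = 43 + 5 - 42 = 48 - 42 = 6. This is ≥ 0, so the triangle inequality holds for these points.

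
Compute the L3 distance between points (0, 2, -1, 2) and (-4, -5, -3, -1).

(Σ|x_i - y_i|^3)^(1/3) = (|0 - (-4)|^3 + |2 - (-5)|^3 + |-1 - (-3)|^3 + |2 - (-1)|^3)^(1/3)
= (4^3 + 7^3 + 2^3 + 3^3)^(1/3) = (64 + 343 + 8 + 27)^(1/3) = (442)^(1/3) ≈ 7.6174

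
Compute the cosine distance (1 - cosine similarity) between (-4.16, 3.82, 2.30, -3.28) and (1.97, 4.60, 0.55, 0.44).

With u = (-4.16, 3.82, 2.30, -3.28), v = (1.97, 4.60, 0.55, 0.44):
u·v = (-4.16)·1.97 + 3.82·4.6 + 2.3·0.55 + (-3.28)·0.44 = (-8.1952) + 17.572 + 1.265 + (-1.4432) = 9.1986.
|u| = √((-4.16)² + 3.82² + 2.3² + (-3.28)²) = √(17.3056 + 14.5924 + 5.29 + 10.7584) = √47.9464, |v| = √(1.97² + 4.6² + 0.55² + 0.44²) = √(3.8809 + 21.16 + 0.3025 + 0.1936) = √25.537.
cos θ = (u·v)/(|u||v|) = 9.1986/(√47.9464·√25.537) ≈ 0.2629
Cosine distance = 1 - cos θ ≈ 1 - 0.2629 = 0.7371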